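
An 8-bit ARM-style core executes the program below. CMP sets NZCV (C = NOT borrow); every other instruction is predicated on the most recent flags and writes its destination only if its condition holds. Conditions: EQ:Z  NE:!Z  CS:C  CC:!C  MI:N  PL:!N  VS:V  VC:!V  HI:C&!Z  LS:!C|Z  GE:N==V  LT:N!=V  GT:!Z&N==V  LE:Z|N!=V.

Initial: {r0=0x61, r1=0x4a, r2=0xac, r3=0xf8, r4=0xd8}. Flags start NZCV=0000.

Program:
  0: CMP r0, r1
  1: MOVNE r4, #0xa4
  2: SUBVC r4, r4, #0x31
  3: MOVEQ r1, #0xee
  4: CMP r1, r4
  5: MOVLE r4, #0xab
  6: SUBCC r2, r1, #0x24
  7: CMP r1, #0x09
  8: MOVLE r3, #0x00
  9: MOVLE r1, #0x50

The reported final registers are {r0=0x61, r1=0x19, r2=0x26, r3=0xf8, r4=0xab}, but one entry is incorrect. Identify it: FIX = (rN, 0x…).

FIX = (r1, 0x4a)

[0] flags=0010 → (cmp)
[1] flags=0010 NE?T → r4=0xa4
[2] flags=0010 VC?T → r4=0x73
[3] flags=0010 EQ?F → skip
[4] flags=1000 → (cmp)
[5] flags=1000 LE?T → r4=0xab
[6] flags=1000 CC?T → r2=0x26
[7] flags=0010 → (cmp)
[8] flags=0010 LE?F → skip
[9] flags=0010 LE?F → skip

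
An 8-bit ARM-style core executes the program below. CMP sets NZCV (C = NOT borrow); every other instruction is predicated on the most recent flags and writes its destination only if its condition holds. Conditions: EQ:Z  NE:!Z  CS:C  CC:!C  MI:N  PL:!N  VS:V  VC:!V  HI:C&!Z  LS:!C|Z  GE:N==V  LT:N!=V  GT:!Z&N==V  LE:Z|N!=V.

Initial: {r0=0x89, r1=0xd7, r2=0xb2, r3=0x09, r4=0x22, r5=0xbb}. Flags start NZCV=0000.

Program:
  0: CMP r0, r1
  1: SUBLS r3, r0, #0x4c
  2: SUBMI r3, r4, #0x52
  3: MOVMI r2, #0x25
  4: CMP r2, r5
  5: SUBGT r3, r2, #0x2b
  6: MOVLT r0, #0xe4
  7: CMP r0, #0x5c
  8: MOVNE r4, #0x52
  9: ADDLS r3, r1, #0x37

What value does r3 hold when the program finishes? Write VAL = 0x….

[0] flags=1000 → (cmp)
[1] flags=1000 LS?T → r3=0x3d
[2] flags=1000 MI?T → r3=0xd0
[3] flags=1000 MI?T → r2=0x25
[4] flags=0000 → (cmp)
[5] flags=0000 GT?T → r3=0xfa
[6] flags=0000 LT?F → skip
[7] flags=0011 → (cmp)
[8] flags=0011 NE?T → r4=0x52
[9] flags=0011 LS?F → skip

VAL = 0xfa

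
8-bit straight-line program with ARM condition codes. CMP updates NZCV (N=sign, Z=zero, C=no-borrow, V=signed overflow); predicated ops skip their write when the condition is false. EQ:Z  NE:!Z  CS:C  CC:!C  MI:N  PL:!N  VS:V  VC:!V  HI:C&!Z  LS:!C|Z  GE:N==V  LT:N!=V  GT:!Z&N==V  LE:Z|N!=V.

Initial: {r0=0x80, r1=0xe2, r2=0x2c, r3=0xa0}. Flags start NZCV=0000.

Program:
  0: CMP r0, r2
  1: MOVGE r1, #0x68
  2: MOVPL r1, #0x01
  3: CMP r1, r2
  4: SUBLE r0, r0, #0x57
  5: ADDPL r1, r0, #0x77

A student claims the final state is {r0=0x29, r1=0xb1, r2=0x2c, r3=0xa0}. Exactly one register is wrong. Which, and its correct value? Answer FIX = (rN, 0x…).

FIX = (r1, 0x01)

0: ✓ CMP  NZCV=0011
1: · MOVGE
2: ✓ MOVPL  r1←0x01
3: ✓ CMP  NZCV=1000
4: ✓ SUBLE  r0←0x29
5: · ADDPL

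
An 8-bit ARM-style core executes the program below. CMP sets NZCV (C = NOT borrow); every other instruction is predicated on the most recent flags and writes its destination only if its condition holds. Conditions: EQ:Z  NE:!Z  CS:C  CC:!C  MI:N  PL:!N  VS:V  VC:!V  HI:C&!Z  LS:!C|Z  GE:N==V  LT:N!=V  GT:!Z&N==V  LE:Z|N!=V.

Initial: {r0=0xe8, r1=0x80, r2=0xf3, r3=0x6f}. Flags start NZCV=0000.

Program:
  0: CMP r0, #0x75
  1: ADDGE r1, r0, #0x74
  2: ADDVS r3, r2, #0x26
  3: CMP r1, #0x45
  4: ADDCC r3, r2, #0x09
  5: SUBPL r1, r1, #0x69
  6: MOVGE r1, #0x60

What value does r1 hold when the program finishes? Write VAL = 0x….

VAL = 0x17

0: ✓ CMP  NZCV=0011
1: · ADDGE
2: ✓ ADDVS  r3←0x19
3: ✓ CMP  NZCV=0011
4: · ADDCC
5: ✓ SUBPL  r1←0x17
6: · MOVGE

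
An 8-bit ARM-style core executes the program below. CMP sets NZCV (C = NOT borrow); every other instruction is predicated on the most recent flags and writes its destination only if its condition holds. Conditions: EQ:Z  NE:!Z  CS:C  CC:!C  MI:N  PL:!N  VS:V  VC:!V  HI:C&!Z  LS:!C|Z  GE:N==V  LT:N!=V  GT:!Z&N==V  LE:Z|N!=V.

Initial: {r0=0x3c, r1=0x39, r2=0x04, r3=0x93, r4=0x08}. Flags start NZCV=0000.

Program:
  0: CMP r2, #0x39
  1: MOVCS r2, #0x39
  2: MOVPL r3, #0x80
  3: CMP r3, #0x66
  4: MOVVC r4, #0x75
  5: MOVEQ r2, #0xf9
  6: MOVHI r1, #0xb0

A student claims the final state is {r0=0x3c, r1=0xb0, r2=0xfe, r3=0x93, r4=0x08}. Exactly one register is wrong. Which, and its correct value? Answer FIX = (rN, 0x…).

FIX = (r2, 0x04)

0: ✓ CMP  NZCV=1000
1: · MOVCS
2: · MOVPL
3: ✓ CMP  NZCV=0011
4: · MOVVC
5: · MOVEQ
6: ✓ MOVHI  r1←0xb0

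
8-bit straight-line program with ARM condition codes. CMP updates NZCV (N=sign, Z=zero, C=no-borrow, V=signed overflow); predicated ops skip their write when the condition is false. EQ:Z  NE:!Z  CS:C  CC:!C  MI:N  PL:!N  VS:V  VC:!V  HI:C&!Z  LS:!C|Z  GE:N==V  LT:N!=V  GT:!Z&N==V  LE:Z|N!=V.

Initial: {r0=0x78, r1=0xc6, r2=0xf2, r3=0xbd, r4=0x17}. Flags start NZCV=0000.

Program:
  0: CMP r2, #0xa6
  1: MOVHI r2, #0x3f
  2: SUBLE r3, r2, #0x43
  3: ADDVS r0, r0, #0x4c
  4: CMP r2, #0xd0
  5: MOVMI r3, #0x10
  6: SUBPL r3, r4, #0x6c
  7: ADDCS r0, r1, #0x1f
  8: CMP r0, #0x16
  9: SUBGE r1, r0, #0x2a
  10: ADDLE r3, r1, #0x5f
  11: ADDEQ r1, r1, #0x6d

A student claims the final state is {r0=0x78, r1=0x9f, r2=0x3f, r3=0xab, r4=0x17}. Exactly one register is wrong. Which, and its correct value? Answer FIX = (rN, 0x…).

FIX = (r1, 0x4e)

0: ✓ CMP  NZCV=0010
1: ✓ MOVHI  r2←0x3f
2: · SUBLE
3: · ADDVS
4: ✓ CMP  NZCV=0000
5: · MOVMI
6: ✓ SUBPL  r3←0xab
7: · ADDCS
8: ✓ CMP  NZCV=0010
9: ✓ SUBGE  r1←0x4e
10: · ADDLE
11: · ADDEQ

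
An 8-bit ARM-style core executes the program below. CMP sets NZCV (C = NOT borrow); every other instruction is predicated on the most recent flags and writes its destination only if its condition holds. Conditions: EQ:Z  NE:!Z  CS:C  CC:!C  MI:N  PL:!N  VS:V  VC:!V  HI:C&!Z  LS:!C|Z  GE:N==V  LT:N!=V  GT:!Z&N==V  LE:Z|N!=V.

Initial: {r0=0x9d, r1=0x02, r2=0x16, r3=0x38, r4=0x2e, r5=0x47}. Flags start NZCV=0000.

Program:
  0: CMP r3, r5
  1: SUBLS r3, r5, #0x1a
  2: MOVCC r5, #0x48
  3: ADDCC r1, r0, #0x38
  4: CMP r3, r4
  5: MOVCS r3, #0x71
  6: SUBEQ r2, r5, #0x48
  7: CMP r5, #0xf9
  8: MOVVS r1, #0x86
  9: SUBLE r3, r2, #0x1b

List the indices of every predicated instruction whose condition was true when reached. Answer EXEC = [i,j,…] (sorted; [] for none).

0: ✓ CMP  NZCV=1000
1: ✓ SUBLS  r3←0x2d
2: ✓ MOVCC  r5←0x48
3: ✓ ADDCC  r1←0xd5
4: ✓ CMP  NZCV=1000
5: · MOVCS
6: · SUBEQ
7: ✓ CMP  NZCV=0000
8: · MOVVS
9: · SUBLE

EXEC = [1,2,3]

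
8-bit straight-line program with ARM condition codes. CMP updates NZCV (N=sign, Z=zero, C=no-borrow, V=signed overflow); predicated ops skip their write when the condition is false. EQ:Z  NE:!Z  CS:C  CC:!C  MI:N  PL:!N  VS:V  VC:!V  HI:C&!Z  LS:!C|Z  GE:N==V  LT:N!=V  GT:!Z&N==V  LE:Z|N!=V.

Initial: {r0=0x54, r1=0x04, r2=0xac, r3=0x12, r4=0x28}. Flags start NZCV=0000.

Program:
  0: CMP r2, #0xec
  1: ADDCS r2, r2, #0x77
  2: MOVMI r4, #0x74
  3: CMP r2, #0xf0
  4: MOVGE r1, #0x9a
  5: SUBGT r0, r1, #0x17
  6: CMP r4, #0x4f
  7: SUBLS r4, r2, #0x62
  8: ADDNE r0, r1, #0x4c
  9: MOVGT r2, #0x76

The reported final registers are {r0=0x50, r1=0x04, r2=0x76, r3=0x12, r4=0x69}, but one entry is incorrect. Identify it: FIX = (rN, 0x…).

FIX = (r4, 0x74)

0: ✓ CMP  NZCV=1000
1: · ADDCS
2: ✓ MOVMI  r4←0x74
3: ✓ CMP  NZCV=1000
4: · MOVGE
5: · SUBGT
6: ✓ CMP  NZCV=0010
7: · SUBLS
8: ✓ ADDNE  r0←0x50
9: ✓ MOVGT  r2←0x76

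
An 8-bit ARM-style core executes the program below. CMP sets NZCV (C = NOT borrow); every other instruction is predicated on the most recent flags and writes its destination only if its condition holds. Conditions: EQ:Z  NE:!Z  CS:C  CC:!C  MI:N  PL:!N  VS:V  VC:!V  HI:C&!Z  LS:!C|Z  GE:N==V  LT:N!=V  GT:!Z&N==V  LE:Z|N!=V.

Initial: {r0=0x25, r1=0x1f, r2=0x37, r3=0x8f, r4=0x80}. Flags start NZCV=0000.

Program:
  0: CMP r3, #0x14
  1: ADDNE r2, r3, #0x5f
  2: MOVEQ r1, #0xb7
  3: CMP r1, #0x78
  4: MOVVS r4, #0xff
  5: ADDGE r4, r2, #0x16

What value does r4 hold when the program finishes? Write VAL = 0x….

0: ✓ CMP  NZCV=0011
1: ✓ ADDNE  r2←0xee
2: · MOVEQ
3: ✓ CMP  NZCV=1000
4: · MOVVS
5: · ADDGE

VAL = 0x80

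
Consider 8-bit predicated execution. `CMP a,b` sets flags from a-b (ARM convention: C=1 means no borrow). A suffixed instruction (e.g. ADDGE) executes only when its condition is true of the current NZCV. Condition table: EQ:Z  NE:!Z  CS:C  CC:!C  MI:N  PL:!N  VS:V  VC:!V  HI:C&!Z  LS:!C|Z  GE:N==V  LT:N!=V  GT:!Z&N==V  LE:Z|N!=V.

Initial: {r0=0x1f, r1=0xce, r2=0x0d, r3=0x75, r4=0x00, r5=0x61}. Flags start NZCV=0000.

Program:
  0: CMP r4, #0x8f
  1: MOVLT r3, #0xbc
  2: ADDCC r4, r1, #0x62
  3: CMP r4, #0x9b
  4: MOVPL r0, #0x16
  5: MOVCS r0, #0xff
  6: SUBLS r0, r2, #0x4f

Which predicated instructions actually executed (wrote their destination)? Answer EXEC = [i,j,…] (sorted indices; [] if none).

0: ✓ CMP  NZCV=0000
1: · MOVLT
2: ✓ ADDCC  r4←0x30
3: ✓ CMP  NZCV=1001
4: · MOVPL
5: · MOVCS
6: ✓ SUBLS  r0←0xbe

EXEC = [2,6]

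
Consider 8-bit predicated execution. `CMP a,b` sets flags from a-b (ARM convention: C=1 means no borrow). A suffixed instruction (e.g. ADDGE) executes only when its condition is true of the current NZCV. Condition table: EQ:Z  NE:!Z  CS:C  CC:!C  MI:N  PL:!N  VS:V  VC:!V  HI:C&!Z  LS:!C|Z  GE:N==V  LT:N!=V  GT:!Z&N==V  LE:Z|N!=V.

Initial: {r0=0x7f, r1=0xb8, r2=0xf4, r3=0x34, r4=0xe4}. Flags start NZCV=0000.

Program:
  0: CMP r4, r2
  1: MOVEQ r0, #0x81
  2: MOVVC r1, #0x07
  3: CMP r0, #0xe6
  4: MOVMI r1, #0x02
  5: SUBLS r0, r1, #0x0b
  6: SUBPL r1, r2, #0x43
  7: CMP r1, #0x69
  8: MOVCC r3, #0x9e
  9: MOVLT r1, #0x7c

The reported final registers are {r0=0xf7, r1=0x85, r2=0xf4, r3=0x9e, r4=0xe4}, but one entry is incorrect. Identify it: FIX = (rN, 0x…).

0: ✓ CMP  NZCV=1000
1: · MOVEQ
2: ✓ MOVVC  r1←0x07
3: ✓ CMP  NZCV=1001
4: ✓ MOVMI  r1←0x02
5: ✓ SUBLS  r0←0xf7
6: · SUBPL
7: ✓ CMP  NZCV=1000
8: ✓ MOVCC  r3←0x9e
9: ✓ MOVLT  r1←0x7c

FIX = (r1, 0x7c)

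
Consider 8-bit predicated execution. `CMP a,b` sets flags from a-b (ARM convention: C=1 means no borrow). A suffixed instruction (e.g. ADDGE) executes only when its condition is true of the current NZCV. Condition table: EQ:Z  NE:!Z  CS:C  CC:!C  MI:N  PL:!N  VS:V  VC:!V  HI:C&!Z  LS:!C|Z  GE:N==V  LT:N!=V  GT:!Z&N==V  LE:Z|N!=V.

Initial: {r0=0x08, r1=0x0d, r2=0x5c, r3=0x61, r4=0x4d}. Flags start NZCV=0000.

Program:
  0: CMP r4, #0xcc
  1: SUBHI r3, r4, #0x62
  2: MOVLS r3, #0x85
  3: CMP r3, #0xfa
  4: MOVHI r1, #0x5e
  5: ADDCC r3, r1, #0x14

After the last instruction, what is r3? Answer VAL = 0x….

VAL = 0x21

0: ✓ CMP  NZCV=1001
1: · SUBHI
2: ✓ MOVLS  r3←0x85
3: ✓ CMP  NZCV=1000
4: · MOVHI
5: ✓ ADDCC  r3←0x21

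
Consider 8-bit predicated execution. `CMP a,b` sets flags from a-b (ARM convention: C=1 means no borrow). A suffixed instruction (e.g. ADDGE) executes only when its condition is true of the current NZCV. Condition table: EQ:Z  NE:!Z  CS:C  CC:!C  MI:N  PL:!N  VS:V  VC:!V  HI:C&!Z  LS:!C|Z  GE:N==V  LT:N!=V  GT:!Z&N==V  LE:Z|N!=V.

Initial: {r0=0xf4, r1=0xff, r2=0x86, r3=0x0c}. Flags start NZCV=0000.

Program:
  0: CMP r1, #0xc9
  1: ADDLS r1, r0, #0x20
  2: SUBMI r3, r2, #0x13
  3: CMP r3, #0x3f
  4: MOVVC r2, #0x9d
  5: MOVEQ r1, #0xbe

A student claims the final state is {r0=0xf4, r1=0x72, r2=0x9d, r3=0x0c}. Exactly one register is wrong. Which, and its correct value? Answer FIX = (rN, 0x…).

0: ✓ CMP  NZCV=0010
1: · ADDLS
2: · SUBMI
3: ✓ CMP  NZCV=1000
4: ✓ MOVVC  r2←0x9d
5: · MOVEQ

FIX = (r1, 0xff)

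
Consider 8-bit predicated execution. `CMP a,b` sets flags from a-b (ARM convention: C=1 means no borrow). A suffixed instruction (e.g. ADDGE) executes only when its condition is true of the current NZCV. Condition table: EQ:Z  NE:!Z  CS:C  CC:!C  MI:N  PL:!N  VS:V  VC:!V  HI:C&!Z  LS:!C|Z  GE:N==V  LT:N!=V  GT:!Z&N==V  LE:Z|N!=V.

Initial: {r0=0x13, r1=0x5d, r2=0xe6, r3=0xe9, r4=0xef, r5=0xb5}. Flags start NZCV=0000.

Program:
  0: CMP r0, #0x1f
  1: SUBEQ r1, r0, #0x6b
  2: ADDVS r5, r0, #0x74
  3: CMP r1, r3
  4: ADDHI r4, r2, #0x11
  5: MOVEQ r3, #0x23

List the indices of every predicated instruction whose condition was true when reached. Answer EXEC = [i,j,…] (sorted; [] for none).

EXEC = []

0: ✓ CMP  NZCV=1000
1: · SUBEQ
2: · ADDVS
3: ✓ CMP  NZCV=0000
4: · ADDHI
5: · MOVEQ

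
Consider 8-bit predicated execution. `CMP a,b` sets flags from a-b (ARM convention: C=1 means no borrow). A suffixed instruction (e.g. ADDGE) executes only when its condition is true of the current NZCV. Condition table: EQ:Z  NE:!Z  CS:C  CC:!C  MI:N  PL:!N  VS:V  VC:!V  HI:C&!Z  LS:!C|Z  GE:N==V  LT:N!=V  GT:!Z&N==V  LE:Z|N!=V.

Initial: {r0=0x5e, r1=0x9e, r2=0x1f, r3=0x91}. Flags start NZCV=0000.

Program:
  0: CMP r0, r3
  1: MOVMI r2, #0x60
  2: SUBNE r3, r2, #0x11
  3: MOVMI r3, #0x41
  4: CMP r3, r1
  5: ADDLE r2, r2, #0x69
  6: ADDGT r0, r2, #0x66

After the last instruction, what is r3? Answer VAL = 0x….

VAL = 0x41

0: ✓ CMP  NZCV=1001
1: ✓ MOVMI  r2←0x60
2: ✓ SUBNE  r3←0x4f
3: ✓ MOVMI  r3←0x41
4: ✓ CMP  NZCV=1001
5: · ADDLE
6: ✓ ADDGT  r0←0xc6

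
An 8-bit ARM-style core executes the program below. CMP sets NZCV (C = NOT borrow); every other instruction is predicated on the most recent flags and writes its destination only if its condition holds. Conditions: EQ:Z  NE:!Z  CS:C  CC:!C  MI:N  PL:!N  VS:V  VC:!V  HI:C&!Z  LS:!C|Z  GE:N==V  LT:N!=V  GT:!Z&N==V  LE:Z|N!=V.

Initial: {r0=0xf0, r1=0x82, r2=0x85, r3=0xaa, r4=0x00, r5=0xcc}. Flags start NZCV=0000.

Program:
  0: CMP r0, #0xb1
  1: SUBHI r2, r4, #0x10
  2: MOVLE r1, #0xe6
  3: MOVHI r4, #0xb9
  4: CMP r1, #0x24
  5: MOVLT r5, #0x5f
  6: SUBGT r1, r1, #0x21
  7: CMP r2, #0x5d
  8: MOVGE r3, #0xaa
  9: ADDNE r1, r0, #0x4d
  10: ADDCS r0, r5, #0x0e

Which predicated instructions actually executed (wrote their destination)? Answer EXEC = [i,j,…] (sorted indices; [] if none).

[0] flags=0010 → (cmp)
[1] flags=0010 HI?T → r2=0xf0
[2] flags=0010 LE?F → skip
[3] flags=0010 HI?T → r4=0xb9
[4] flags=0011 → (cmp)
[5] flags=0011 LT?T → r5=0x5f
[6] flags=0011 GT?F → skip
[7] flags=1010 → (cmp)
[8] flags=1010 GE?F → skip
[9] flags=1010 NE?T → r1=0x3d
[10] flags=1010 CS?T → r0=0x6d

EXEC = [1,3,5,9,10]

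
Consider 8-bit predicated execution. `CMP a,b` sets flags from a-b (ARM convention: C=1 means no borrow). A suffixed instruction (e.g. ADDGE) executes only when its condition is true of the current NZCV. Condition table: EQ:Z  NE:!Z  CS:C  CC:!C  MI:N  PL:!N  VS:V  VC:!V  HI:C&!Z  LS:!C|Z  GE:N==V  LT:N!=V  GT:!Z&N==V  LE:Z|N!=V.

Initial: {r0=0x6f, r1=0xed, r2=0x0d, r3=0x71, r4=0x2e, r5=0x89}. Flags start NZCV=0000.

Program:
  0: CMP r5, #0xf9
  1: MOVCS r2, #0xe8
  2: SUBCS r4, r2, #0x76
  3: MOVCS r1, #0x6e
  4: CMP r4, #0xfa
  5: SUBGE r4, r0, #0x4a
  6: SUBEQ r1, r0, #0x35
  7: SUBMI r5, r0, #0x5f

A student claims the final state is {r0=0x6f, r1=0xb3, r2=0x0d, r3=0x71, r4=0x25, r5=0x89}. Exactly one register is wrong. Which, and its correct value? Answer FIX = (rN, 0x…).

[0] flags=1000 → (cmp)
[1] flags=1000 CS?F → skip
[2] flags=1000 CS?F → skip
[3] flags=1000 CS?F → skip
[4] flags=0000 → (cmp)
[5] flags=0000 GE?T → r4=0x25
[6] flags=0000 EQ?F → skip
[7] flags=0000 MI?F → skip

FIX = (r1, 0xed)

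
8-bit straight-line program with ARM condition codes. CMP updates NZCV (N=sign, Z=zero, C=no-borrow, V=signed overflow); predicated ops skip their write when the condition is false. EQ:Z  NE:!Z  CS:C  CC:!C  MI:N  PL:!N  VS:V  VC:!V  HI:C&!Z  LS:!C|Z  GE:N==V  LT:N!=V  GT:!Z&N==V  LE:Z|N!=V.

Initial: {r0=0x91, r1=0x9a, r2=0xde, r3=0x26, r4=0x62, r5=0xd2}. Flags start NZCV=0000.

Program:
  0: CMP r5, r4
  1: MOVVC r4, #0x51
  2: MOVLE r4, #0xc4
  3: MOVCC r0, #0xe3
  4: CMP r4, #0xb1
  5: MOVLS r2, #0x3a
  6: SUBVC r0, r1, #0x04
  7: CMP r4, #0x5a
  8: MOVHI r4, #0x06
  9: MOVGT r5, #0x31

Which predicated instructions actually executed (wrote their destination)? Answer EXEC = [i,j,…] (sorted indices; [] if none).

EXEC = [2,6,8]

[0] flags=0011 → (cmp)
[1] flags=0011 VC?F → skip
[2] flags=0011 LE?T → r4=0xc4
[3] flags=0011 CC?F → skip
[4] flags=0010 → (cmp)
[5] flags=0010 LS?F → skip
[6] flags=0010 VC?T → r0=0x96
[7] flags=0011 → (cmp)
[8] flags=0011 HI?T → r4=0x06
[9] flags=0011 GT?F → skip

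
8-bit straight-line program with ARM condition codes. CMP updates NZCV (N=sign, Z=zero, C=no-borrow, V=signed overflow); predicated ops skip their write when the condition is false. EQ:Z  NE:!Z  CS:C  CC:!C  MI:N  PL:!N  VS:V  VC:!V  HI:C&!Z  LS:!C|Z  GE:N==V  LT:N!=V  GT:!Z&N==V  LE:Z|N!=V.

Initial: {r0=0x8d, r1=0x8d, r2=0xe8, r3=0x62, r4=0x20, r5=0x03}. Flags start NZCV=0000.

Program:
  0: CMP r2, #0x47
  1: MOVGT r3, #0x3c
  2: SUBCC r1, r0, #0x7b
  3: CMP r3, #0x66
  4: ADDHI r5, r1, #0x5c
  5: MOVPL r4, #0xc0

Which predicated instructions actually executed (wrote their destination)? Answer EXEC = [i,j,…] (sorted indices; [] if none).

[0] flags=1010 → (cmp)
[1] flags=1010 GT?F → skip
[2] flags=1010 CC?F → skip
[3] flags=1000 → (cmp)
[4] flags=1000 HI?F → skip
[5] flags=1000 PL?F → skip

EXEC = []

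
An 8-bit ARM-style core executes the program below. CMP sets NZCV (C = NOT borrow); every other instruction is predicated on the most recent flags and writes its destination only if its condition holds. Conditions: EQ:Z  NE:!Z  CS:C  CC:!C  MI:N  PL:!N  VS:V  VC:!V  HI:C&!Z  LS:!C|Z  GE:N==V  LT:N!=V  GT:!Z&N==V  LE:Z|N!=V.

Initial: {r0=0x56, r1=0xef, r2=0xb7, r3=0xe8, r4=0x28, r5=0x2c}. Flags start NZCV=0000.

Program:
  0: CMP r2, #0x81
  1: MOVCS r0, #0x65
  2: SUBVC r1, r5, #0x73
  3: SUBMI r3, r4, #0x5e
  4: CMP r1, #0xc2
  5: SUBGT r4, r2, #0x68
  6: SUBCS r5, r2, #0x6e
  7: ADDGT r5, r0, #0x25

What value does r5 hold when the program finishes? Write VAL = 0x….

VAL = 0x2c

0: ✓ CMP  NZCV=0010
1: ✓ MOVCS  r0←0x65
2: ✓ SUBVC  r1←0xb9
3: · SUBMI
4: ✓ CMP  NZCV=1000
5: · SUBGT
6: · SUBCS
7: · ADDGT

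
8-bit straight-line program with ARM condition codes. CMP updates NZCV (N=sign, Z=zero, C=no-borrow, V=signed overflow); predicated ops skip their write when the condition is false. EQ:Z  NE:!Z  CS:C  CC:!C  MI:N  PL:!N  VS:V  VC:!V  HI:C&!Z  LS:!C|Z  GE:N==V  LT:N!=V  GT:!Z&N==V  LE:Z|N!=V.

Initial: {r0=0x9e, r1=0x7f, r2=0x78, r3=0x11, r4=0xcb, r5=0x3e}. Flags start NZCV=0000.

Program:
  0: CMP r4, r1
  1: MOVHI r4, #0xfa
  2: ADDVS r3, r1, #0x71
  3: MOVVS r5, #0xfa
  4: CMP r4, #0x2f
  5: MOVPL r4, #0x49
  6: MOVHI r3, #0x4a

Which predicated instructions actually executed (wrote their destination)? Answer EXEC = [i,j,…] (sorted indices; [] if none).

0: ✓ CMP  NZCV=0011
1: ✓ MOVHI  r4←0xfa
2: ✓ ADDVS  r3←0xf0
3: ✓ MOVVS  r5←0xfa
4: ✓ CMP  NZCV=1010
5: · MOVPL
6: ✓ MOVHI  r3←0x4a

EXEC = [1,2,3,6]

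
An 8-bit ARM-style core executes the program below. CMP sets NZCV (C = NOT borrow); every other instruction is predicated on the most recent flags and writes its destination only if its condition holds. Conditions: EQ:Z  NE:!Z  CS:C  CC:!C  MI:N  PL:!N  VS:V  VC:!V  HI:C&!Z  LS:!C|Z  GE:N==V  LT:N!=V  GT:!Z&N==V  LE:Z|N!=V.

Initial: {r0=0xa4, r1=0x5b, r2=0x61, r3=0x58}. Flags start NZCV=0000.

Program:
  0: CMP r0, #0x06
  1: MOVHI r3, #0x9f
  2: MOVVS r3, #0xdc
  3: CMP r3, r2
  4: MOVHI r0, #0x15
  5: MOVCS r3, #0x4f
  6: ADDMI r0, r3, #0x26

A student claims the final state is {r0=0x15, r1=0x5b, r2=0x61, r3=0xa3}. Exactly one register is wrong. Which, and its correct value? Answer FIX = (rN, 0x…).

FIX = (r3, 0x4f)

0: ✓ CMP  NZCV=1010
1: ✓ MOVHI  r3←0x9f
2: · MOVVS
3: ✓ CMP  NZCV=0011
4: ✓ MOVHI  r0←0x15
5: ✓ MOVCS  r3←0x4f
6: · ADDMI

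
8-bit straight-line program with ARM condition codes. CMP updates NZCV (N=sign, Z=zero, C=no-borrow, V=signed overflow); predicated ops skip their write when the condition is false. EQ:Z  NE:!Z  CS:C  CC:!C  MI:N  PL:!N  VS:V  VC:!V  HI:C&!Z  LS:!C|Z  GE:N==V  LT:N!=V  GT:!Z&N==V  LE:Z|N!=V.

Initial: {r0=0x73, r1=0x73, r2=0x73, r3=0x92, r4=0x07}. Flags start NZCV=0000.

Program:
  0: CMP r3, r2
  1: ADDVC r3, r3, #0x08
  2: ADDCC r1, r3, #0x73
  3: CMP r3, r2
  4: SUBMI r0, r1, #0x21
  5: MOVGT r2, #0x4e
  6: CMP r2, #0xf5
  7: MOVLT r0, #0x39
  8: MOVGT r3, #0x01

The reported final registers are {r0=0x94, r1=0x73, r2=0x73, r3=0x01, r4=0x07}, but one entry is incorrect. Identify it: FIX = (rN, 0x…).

FIX = (r0, 0x73)

0: ✓ CMP  NZCV=0011
1: · ADDVC
2: · ADDCC
3: ✓ CMP  NZCV=0011
4: · SUBMI
5: · MOVGT
6: ✓ CMP  NZCV=0000
7: · MOVLT
8: ✓ MOVGT  r3←0x01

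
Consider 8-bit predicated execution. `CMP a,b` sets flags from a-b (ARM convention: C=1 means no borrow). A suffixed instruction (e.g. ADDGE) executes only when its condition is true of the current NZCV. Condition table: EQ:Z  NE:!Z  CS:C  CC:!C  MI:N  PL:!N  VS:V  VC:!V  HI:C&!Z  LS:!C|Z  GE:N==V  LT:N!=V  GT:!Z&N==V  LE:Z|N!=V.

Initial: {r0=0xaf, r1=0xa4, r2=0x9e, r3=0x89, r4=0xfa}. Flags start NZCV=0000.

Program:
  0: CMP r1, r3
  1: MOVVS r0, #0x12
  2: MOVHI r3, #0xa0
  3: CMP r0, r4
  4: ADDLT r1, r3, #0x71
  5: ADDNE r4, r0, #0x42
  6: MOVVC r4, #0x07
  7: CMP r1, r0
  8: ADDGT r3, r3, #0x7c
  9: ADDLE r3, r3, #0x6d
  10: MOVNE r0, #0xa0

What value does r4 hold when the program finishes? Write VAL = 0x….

VAL = 0x07

0: ✓ CMP  NZCV=0010
1: · MOVVS
2: ✓ MOVHI  r3←0xa0
3: ✓ CMP  NZCV=1000
4: ✓ ADDLT  r1←0x11
5: ✓ ADDNE  r4←0xf1
6: ✓ MOVVC  r4←0x07
7: ✓ CMP  NZCV=0000
8: ✓ ADDGT  r3←0x1c
9: · ADDLE
10: ✓ MOVNE  r0←0xa0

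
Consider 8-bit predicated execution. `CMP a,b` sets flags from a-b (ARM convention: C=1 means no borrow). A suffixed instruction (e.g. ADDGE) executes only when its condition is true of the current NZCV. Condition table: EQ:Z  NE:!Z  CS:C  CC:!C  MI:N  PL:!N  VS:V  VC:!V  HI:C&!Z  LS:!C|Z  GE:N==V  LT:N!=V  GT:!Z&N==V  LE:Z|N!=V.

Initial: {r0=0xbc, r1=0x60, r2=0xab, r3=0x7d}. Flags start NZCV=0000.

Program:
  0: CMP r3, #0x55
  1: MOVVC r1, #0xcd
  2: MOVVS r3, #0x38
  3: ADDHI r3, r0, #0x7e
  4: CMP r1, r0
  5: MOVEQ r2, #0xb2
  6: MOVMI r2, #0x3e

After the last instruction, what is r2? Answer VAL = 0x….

VAL = 0xab

0: ✓ CMP  NZCV=0010
1: ✓ MOVVC  r1←0xcd
2: · MOVVS
3: ✓ ADDHI  r3←0x3a
4: ✓ CMP  NZCV=0010
5: · MOVEQ
6: · MOVMI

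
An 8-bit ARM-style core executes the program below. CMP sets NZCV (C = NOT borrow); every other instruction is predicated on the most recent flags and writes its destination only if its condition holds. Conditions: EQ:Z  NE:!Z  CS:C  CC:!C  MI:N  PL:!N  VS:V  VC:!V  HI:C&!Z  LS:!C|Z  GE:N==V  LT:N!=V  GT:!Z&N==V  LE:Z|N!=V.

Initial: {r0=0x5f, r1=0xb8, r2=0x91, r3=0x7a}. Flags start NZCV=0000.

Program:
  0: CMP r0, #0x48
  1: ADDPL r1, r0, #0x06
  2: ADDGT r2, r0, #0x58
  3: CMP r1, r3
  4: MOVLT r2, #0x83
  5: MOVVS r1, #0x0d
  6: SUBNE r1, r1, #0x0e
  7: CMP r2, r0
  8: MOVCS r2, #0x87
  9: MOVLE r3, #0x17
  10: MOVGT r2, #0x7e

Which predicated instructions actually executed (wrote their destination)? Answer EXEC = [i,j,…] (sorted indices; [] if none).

EXEC = [1,2,4,6,8,9]

0: ✓ CMP  NZCV=0010
1: ✓ ADDPL  r1←0x65
2: ✓ ADDGT  r2←0xb7
3: ✓ CMP  NZCV=1000
4: ✓ MOVLT  r2←0x83
5: · MOVVS
6: ✓ SUBNE  r1←0x57
7: ✓ CMP  NZCV=0011
8: ✓ MOVCS  r2←0x87
9: ✓ MOVLE  r3←0x17
10: · MOVGT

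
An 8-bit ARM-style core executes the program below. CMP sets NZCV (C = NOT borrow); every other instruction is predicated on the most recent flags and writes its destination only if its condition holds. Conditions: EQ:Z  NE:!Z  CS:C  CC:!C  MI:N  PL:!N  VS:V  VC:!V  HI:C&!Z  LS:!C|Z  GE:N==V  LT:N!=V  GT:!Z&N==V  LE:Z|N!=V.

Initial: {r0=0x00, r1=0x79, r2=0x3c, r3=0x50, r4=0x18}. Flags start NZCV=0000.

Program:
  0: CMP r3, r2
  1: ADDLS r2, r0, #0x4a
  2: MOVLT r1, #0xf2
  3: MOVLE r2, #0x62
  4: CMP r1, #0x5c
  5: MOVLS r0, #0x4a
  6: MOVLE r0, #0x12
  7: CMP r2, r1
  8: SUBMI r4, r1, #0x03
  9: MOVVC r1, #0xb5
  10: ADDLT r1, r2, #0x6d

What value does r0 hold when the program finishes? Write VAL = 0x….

0: ✓ CMP  NZCV=0010
1: · ADDLS
2: · MOVLT
3: · MOVLE
4: ✓ CMP  NZCV=0010
5: · MOVLS
6: · MOVLE
7: ✓ CMP  NZCV=1000
8: ✓ SUBMI  r4←0x76
9: ✓ MOVVC  r1←0xb5
10: ✓ ADDLT  r1←0xa9

VAL = 0x00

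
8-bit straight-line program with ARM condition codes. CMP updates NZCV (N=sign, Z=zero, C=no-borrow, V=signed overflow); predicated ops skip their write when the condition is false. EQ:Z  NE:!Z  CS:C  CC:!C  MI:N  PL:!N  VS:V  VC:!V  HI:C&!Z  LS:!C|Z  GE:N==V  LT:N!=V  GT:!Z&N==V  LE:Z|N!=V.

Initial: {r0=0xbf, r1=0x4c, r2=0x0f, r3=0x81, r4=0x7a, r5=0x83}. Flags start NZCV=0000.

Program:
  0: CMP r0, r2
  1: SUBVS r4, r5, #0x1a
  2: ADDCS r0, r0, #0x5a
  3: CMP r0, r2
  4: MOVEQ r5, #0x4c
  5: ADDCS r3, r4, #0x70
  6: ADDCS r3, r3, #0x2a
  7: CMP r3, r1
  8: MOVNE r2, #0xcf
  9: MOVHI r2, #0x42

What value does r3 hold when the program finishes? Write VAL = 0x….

[0] flags=1010 → (cmp)
[1] flags=1010 VS?F → skip
[2] flags=1010 CS?T → r0=0x19
[3] flags=0010 → (cmp)
[4] flags=0010 EQ?F → skip
[5] flags=0010 CS?T → r3=0xea
[6] flags=0010 CS?T → r3=0x14
[7] flags=1000 → (cmp)
[8] flags=1000 NE?T → r2=0xcf
[9] flags=1000 HI?F → skip

VAL = 0x14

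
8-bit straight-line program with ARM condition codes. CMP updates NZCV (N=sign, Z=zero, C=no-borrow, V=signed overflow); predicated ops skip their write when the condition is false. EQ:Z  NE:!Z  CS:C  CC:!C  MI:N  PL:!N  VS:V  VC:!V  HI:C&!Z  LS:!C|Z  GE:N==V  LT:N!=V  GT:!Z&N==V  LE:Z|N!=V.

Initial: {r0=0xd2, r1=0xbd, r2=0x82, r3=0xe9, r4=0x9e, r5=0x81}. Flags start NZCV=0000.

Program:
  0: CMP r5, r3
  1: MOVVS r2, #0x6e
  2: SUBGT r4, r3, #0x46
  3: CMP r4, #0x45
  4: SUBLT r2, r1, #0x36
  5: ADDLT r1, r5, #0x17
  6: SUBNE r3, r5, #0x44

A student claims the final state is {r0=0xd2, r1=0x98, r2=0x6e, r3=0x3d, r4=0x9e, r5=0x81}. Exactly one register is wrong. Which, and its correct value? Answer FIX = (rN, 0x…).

0: ✓ CMP  NZCV=1000
1: · MOVVS
2: · SUBGT
3: ✓ CMP  NZCV=0011
4: ✓ SUBLT  r2←0x87
5: ✓ ADDLT  r1←0x98
6: ✓ SUBNE  r3←0x3d

FIX = (r2, 0x87)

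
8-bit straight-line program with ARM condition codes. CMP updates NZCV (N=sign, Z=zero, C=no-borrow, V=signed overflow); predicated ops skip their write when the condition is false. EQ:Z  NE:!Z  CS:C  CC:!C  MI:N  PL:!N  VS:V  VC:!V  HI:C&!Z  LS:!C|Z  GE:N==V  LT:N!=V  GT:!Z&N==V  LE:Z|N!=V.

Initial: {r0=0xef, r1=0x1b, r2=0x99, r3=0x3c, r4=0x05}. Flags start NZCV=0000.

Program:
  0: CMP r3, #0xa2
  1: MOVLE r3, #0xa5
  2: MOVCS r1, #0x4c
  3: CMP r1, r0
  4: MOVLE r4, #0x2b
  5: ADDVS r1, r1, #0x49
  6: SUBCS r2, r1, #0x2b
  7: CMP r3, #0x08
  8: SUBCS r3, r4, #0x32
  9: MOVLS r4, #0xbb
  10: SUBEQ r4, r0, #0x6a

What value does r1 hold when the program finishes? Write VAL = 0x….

VAL = 0x1b

[0] flags=1001 → (cmp)
[1] flags=1001 LE?F → skip
[2] flags=1001 CS?F → skip
[3] flags=0000 → (cmp)
[4] flags=0000 LE?F → skip
[5] flags=0000 VS?F → skip
[6] flags=0000 CS?F → skip
[7] flags=0010 → (cmp)
[8] flags=0010 CS?T → r3=0xd3
[9] flags=0010 LS?F → skip
[10] flags=0010 EQ?F → skip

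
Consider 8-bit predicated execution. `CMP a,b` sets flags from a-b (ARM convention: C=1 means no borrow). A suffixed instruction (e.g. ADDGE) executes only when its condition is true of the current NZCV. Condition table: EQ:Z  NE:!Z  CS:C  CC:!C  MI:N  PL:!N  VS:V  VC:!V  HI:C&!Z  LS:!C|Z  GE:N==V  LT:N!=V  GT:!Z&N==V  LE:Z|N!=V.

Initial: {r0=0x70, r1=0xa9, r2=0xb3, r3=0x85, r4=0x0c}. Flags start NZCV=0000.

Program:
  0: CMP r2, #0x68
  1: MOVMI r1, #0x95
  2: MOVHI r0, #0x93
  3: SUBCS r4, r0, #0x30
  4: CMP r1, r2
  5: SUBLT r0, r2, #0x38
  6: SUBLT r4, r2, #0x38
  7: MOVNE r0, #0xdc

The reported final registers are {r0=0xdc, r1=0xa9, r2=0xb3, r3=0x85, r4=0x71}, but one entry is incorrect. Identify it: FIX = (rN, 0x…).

0: ✓ CMP  NZCV=0011
1: · MOVMI
2: ✓ MOVHI  r0←0x93
3: ✓ SUBCS  r4←0x63
4: ✓ CMP  NZCV=1000
5: ✓ SUBLT  r0←0x7b
6: ✓ SUBLT  r4←0x7b
7: ✓ MOVNE  r0←0xdc

FIX = (r4, 0x7b)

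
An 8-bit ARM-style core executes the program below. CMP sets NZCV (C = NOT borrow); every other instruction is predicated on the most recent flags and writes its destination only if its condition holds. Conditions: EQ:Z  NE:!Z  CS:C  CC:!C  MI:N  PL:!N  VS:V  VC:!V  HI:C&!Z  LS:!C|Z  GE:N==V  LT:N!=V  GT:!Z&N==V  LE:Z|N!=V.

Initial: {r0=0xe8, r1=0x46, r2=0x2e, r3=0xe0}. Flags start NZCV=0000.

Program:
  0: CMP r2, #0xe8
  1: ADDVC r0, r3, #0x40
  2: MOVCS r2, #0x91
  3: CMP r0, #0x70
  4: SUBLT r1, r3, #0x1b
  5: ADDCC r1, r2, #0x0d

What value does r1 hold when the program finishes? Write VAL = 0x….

VAL = 0x3b

0: ✓ CMP  NZCV=0000
1: ✓ ADDVC  r0←0x20
2: · MOVCS
3: ✓ CMP  NZCV=1000
4: ✓ SUBLT  r1←0xc5
5: ✓ ADDCC  r1←0x3b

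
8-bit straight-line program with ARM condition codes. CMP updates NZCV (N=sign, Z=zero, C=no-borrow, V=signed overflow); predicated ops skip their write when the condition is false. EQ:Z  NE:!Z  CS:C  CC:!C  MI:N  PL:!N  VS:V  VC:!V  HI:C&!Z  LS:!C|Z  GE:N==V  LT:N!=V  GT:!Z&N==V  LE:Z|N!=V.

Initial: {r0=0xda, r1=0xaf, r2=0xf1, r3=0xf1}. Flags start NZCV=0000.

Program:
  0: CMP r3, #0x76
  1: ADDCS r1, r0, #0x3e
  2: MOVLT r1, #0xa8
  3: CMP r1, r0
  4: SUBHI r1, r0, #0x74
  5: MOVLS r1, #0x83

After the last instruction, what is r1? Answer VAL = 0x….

VAL = 0x83

[0] flags=0011 → (cmp)
[1] flags=0011 CS?T → r1=0x18
[2] flags=0011 LT?T → r1=0xa8
[3] flags=1000 → (cmp)
[4] flags=1000 HI?F → skip
[5] flags=1000 LS?T → r1=0x83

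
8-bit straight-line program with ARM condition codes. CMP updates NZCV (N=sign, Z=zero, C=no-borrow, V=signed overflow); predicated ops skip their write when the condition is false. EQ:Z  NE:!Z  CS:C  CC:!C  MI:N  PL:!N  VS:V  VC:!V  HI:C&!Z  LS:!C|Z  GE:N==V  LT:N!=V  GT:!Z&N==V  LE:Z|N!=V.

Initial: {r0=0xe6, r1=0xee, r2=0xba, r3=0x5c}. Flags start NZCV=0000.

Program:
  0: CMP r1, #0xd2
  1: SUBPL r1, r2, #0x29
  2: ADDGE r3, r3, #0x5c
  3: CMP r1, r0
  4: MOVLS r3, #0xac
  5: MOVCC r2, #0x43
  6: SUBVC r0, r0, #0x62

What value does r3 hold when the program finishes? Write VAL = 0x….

[0] flags=0010 → (cmp)
[1] flags=0010 PL?T → r1=0x91
[2] flags=0010 GE?T → r3=0xb8
[3] flags=1000 → (cmp)
[4] flags=1000 LS?T → r3=0xac
[5] flags=1000 CC?T → r2=0x43
[6] flags=1000 VC?T → r0=0x84

VAL = 0xac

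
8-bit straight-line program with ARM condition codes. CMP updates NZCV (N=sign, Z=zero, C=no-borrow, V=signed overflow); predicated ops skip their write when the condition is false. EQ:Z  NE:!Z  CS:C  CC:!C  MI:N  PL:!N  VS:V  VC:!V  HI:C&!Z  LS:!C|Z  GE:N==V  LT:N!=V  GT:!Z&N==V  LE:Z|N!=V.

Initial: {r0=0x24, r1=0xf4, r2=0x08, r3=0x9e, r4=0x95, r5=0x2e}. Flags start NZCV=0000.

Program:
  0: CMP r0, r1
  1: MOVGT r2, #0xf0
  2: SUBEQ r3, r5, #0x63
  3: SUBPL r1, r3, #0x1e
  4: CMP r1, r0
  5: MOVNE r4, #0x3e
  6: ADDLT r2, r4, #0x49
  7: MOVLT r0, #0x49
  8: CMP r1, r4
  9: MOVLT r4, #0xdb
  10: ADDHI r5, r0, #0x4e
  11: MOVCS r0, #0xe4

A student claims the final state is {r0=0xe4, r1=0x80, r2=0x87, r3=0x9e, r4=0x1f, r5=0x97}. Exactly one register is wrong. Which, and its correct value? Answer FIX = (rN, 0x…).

[0] flags=0000 → (cmp)
[1] flags=0000 GT?T → r2=0xf0
[2] flags=0000 EQ?F → skip
[3] flags=0000 PL?T → r1=0x80
[4] flags=0011 → (cmp)
[5] flags=0011 NE?T → r4=0x3e
[6] flags=0011 LT?T → r2=0x87
[7] flags=0011 LT?T → r0=0x49
[8] flags=0011 → (cmp)
[9] flags=0011 LT?T → r4=0xdb
[10] flags=0011 HI?T → r5=0x97
[11] flags=0011 CS?T → r0=0xe4

FIX = (r4, 0xdb)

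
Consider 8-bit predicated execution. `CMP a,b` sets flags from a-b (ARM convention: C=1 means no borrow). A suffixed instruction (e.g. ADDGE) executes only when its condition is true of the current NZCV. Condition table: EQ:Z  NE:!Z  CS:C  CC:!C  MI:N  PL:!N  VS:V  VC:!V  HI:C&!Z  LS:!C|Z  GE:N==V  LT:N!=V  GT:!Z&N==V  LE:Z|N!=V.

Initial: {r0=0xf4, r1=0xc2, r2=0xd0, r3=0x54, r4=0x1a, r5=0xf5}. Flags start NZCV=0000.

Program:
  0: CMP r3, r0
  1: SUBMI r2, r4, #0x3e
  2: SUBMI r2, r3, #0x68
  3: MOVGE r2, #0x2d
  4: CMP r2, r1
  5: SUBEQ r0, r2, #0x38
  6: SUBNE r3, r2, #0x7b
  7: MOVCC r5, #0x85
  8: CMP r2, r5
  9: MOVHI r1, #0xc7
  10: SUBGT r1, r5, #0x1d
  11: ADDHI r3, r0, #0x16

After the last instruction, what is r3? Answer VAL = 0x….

0: ✓ CMP  NZCV=0000
1: · SUBMI
2: · SUBMI
3: ✓ MOVGE  r2←0x2d
4: ✓ CMP  NZCV=0000
5: · SUBEQ
6: ✓ SUBNE  r3←0xb2
7: ✓ MOVCC  r5←0x85
8: ✓ CMP  NZCV=1001
9: · MOVHI
10: ✓ SUBGT  r1←0x68
11: · ADDHI

VAL = 0xb2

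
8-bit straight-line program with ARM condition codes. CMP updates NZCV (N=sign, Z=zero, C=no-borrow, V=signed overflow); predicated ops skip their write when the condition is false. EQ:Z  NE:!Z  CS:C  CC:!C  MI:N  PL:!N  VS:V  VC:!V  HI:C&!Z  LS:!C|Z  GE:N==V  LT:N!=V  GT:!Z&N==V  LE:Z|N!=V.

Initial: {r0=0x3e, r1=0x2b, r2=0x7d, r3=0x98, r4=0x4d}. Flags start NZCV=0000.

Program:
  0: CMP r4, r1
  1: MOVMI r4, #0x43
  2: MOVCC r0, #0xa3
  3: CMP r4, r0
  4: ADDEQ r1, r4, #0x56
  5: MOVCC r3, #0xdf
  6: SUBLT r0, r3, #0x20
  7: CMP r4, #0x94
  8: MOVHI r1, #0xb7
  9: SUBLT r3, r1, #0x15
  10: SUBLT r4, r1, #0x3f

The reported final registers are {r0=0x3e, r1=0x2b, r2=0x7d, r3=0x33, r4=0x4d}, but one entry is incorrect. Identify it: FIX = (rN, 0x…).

[0] flags=0010 → (cmp)
[1] flags=0010 MI?F → skip
[2] flags=0010 CC?F → skip
[3] flags=0010 → (cmp)
[4] flags=0010 EQ?F → skip
[5] flags=0010 CC?F → skip
[6] flags=0010 LT?F → skip
[7] flags=1001 → (cmp)
[8] flags=1001 HI?F → skip
[9] flags=1001 LT?F → skip
[10] flags=1001 LT?F → skip

FIX = (r3, 0x98)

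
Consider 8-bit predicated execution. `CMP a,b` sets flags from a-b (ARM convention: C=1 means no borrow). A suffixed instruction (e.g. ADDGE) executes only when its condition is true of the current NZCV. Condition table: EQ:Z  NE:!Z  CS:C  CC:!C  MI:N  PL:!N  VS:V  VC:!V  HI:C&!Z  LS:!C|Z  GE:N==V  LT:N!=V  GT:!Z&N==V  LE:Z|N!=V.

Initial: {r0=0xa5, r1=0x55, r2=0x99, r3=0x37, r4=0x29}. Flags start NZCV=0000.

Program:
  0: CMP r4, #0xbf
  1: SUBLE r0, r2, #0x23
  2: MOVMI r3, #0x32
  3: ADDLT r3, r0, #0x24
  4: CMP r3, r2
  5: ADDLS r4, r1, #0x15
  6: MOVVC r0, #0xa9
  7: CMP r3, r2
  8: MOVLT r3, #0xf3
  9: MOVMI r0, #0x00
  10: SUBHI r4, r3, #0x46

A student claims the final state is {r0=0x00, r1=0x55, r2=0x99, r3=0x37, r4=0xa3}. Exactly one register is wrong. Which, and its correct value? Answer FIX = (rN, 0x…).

[0] flags=0000 → (cmp)
[1] flags=0000 LE?F → skip
[2] flags=0000 MI?F → skip
[3] flags=0000 LT?F → skip
[4] flags=1001 → (cmp)
[5] flags=1001 LS?T → r4=0x6a
[6] flags=1001 VC?F → skip
[7] flags=1001 → (cmp)
[8] flags=1001 LT?F → skip
[9] flags=1001 MI?T → r0=0x00
[10] flags=1001 HI?F → skip

FIX = (r4, 0x6a)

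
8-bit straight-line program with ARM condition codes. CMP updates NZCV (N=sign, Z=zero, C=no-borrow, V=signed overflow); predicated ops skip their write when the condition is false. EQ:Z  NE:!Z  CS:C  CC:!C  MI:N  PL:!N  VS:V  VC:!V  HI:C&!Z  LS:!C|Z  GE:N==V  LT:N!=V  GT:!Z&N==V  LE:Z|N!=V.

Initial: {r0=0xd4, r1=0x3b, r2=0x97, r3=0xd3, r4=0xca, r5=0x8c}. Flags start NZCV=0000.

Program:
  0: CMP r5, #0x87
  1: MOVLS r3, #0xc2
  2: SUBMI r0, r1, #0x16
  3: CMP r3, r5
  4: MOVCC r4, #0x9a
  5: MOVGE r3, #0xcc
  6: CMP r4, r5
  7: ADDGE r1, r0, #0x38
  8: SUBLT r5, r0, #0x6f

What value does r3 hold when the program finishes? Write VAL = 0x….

[0] flags=0010 → (cmp)
[1] flags=0010 LS?F → skip
[2] flags=0010 MI?F → skip
[3] flags=0010 → (cmp)
[4] flags=0010 CC?F → skip
[5] flags=0010 GE?T → r3=0xcc
[6] flags=0010 → (cmp)
[7] flags=0010 GE?T → r1=0x0c
[8] flags=0010 LT?F → skip

VAL = 0xcc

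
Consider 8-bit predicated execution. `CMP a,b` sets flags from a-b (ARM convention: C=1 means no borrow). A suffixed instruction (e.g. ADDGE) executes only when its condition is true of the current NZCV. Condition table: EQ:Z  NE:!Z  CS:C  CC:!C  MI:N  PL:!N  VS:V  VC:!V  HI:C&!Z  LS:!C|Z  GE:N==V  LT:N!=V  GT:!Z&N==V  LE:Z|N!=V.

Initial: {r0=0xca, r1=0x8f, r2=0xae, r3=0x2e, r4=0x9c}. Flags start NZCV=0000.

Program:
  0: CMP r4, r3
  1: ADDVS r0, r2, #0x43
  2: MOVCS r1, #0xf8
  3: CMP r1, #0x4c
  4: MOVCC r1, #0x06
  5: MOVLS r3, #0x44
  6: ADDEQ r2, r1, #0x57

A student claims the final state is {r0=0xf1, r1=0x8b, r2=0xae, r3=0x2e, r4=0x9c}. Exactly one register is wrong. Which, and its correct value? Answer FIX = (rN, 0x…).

[0] flags=0011 → (cmp)
[1] flags=0011 VS?T → r0=0xf1
[2] flags=0011 CS?T → r1=0xf8
[3] flags=1010 → (cmp)
[4] flags=1010 CC?F → skip
[5] flags=1010 LS?F → skip
[6] flags=1010 EQ?F → skip

FIX = (r1, 0xf8)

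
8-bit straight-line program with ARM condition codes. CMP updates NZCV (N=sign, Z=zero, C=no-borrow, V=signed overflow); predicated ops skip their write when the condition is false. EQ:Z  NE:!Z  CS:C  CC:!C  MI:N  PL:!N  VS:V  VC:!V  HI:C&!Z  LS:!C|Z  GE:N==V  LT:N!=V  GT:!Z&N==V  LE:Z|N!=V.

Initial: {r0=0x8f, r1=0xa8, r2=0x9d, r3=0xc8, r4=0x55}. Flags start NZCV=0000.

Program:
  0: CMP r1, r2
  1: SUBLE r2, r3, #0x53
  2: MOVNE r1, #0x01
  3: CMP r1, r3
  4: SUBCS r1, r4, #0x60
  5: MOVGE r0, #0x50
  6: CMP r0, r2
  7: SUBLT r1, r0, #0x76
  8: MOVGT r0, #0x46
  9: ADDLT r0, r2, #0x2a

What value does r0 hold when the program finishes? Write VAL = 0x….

0: ✓ CMP  NZCV=0010
1: · SUBLE
2: ✓ MOVNE  r1←0x01
3: ✓ CMP  NZCV=0000
4: · SUBCS
5: ✓ MOVGE  r0←0x50
6: ✓ CMP  NZCV=1001
7: · SUBLT
8: ✓ MOVGT  r0←0x46
9: · ADDLT

VAL = 0x46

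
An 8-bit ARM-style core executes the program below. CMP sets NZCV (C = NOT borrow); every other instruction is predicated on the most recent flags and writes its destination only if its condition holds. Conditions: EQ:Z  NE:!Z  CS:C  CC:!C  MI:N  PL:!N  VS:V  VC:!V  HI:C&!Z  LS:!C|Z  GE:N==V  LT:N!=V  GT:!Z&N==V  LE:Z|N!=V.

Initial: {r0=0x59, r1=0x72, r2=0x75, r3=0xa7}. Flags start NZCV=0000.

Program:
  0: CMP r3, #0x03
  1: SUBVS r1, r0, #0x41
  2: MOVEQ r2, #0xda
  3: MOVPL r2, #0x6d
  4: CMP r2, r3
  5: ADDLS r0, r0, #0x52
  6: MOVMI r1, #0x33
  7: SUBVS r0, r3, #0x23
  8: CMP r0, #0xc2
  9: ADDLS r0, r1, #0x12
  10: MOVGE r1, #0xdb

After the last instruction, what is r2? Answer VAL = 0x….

0: ✓ CMP  NZCV=1010
1: · SUBVS
2: · MOVEQ
3: · MOVPL
4: ✓ CMP  NZCV=1001
5: ✓ ADDLS  r0←0xab
6: ✓ MOVMI  r1←0x33
7: ✓ SUBVS  r0←0x84
8: ✓ CMP  NZCV=1000
9: ✓ ADDLS  r0←0x45
10: · MOVGE

VAL = 0x75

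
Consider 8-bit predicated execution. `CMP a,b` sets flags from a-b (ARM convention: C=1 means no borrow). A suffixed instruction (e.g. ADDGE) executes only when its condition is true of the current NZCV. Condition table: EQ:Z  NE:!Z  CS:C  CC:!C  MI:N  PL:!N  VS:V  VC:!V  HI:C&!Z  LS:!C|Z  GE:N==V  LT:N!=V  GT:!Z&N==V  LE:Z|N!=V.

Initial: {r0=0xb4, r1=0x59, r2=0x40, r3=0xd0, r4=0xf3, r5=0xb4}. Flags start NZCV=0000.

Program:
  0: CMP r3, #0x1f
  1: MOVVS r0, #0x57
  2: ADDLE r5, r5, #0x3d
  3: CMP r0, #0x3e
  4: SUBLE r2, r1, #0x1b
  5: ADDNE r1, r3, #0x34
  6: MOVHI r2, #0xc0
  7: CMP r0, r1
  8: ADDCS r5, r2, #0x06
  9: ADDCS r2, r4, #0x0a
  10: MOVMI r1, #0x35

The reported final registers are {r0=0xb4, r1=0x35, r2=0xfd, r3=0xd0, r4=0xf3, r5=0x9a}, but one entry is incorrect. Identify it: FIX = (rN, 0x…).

0: ✓ CMP  NZCV=1010
1: · MOVVS
2: ✓ ADDLE  r5←0xf1
3: ✓ CMP  NZCV=0011
4: ✓ SUBLE  r2←0x3e
5: ✓ ADDNE  r1←0x04
6: ✓ MOVHI  r2←0xc0
7: ✓ CMP  NZCV=1010
8: ✓ ADDCS  r5←0xc6
9: ✓ ADDCS  r2←0xfd
10: ✓ MOVMI  r1←0x35

FIX = (r5, 0xc6)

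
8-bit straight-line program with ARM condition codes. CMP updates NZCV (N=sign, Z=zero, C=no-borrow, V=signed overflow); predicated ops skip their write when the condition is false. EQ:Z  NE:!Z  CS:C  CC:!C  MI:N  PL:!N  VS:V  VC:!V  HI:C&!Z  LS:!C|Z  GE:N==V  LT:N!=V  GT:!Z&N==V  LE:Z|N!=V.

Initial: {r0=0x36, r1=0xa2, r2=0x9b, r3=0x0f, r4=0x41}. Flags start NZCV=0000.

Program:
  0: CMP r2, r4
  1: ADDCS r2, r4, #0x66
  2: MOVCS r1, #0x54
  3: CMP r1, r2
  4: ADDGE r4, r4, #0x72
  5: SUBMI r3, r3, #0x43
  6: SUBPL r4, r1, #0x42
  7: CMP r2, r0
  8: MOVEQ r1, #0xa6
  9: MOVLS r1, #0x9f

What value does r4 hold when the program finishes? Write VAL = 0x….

[0] flags=0011 → (cmp)
[1] flags=0011 CS?T → r2=0xa7
[2] flags=0011 CS?T → r1=0x54
[3] flags=1001 → (cmp)
[4] flags=1001 GE?T → r4=0xb3
[5] flags=1001 MI?T → r3=0xcc
[6] flags=1001 PL?F → skip
[7] flags=0011 → (cmp)
[8] flags=0011 EQ?F → skip
[9] flags=0011 LS?F → skip

VAL = 0xb3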